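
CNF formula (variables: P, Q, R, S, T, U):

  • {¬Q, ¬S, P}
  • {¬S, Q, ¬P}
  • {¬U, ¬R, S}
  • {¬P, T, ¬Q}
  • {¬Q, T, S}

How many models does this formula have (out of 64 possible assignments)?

Split on Q, then S.
  Q=T, S=T: remaining (P,R,T,U) ∈ {(T,F,T,F); (T,F,T,T); (T,T,T,F); (T,T,T,T)} — 4.
  Q=T, S=F: P free; 3 ways for (R,T,U) × 2^1 = 6.
  Q=F, S=T: forces P=F; R, T, U free → 2^3 = 8.
  Q=F, S=F: P, T free; 3 ways for (R,U) × 2^2 = 12.
Total: 4 + 6 + 8 + 12 = 30.

30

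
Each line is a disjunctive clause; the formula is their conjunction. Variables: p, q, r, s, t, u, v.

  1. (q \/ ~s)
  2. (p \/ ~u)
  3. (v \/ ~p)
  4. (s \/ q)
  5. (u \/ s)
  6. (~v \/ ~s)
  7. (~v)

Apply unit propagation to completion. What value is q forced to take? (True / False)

True

(~v) stands alone — v = False.
(v \/ ~p) with v = False leaves only ~p, so p = False.
From (p \/ ~u) and p = False: u = False.
In (s \/ u), u is now false; s must hold, so s = True.
(q \/ ~s): since s = True, the clause reduces to (q). q = True.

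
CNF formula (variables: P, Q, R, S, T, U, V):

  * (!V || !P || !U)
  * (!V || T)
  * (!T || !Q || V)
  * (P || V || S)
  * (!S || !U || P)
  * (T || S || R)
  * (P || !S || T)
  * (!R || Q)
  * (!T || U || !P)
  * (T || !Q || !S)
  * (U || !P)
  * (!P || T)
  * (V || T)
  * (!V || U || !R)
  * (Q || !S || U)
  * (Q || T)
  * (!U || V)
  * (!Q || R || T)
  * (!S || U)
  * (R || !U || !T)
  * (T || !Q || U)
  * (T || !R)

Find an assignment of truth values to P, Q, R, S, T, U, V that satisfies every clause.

P=False, Q=True, R=False, S=False, T=True, U=False, V=True

Check each clause:
  1. (!V || !P || !U) — !U is true.
  2. (T || !V) — T is true.
  3. (!Q || !T || V) — V is true.
  4. (P || V || S) — V is true.
  5. (P || !U || !S) — !U is true.
  6. (R || T || S) — T is true.
  7. (!S || T || P) — !S is true.
  8. (!R || Q) — Q is true.
  9. (U || !T || !P) — !P is true.
  10. (!S || T || !Q) — !S is true.
  11. (U || !P) — !P is true.
  12. (T || !P) — T is true.
  13. (T || V) — T is true.
  14. (!R || !V || U) — !R is true.
  15. (U || !S || Q) — Q is true.
  16. (Q || T) — Q is true.
  17. (!U || V) — !U is true.
  18. (R || T || !Q) — T is true.
  19. (!S || U) — !S is true.
  20. (!T || !U || R) — !U is true.
  21. (!Q || U || T) — T is true.
  22. (!R || T) — T is true.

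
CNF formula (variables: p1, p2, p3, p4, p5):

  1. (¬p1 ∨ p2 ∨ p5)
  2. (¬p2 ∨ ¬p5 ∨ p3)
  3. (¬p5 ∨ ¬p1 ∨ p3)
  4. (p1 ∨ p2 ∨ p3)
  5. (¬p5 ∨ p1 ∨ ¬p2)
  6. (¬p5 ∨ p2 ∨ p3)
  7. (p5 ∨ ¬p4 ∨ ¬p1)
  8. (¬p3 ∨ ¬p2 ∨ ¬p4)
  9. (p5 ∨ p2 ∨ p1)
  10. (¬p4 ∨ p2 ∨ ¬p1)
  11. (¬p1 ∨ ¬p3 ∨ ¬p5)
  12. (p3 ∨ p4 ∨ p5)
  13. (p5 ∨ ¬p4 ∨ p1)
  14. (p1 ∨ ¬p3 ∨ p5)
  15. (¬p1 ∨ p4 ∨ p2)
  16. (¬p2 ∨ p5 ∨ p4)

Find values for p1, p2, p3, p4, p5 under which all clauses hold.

Try p1 = False.
Branch on p2: take p2 = False.
  then p3 is forced to True.
  then p5 is forced to True.
p4 is now unconstrained; take p4 = True.
Every clause has at least one true literal under this assignment.
Check each clause:
  1. (¬p1 ∨ p2 ∨ p5) — p5 is true.
  2. (p3 ∨ ¬p5 ∨ ¬p2) — p3 is true.
  3. (¬p1 ∨ ¬p5 ∨ p3) — p3 is true.
  4. (p1 ∨ p3 ∨ p2) — p3 is true.
  5. (¬p2 ∨ ¬p5 ∨ p1) — ¬p2 is true.
  6. (p2 ∨ p3 ∨ ¬p5) — p3 is true.
  7. (p5 ∨ ¬p1 ∨ ¬p4) — p5 is true.
  8. (¬p2 ∨ ¬p4 ∨ ¬p3) — ¬p2 is true.
  9. (p5 ∨ p1 ∨ p2) — p5 is true.
  10. (p2 ∨ ¬p4 ∨ ¬p1) — ¬p1 is true.
  11. (¬p3 ∨ ¬p5 ∨ ¬p1) — ¬p1 is true.
  12. (p4 ∨ p3 ∨ p5) — p3 is true.
  13. (¬p4 ∨ p1 ∨ p5) — p5 is true.
  14. (p5 ∨ p1 ∨ ¬p3) — p5 is true.
  15. (p2 ∨ p4 ∨ ¬p1) — p4 is true.
  16. (p4 ∨ ¬p2 ∨ p5) — p4 is true.

p1 = 0, p2 = 0, p3 = 1, p4 = 1, p5 = 1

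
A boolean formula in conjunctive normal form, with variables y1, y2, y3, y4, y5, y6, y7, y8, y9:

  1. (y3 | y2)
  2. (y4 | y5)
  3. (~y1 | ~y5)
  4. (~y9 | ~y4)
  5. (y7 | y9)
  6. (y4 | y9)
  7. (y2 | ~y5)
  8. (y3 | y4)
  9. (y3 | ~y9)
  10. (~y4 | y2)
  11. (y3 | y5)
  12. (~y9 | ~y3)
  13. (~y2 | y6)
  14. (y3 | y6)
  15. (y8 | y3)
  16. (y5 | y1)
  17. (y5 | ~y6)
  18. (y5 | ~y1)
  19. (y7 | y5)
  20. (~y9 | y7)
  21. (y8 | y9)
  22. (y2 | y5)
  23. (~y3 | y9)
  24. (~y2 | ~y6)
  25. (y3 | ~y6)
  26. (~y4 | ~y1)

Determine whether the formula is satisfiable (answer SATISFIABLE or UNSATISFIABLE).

UNSATISFIABLE

y3 = True:
  propagation gives y9=False; an empty clause results — contradiction.
y3 = False:
  propagation gives y2=True, y4=True, y9=False, y7=True; an empty clause results — contradiction.
Every branch closes, so no satisfying assignment exists.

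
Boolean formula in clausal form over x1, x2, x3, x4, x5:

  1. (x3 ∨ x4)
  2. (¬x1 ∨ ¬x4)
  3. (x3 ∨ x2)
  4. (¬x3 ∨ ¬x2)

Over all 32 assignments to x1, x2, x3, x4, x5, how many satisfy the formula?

Satisfying assignments:
  x1=F x2=F x3=T x4=F x5=F
  x1=F x2=F x3=T x4=F x5=T
  x1=F x2=F x3=T x4=T x5=F
  x1=F x2=F x3=T x4=T x5=T
  x1=F x2=T x3=F x4=T x5=F
  x1=F x2=T x3=F x4=T x5=T
  x1=T x2=F x3=T x4=F x5=F
  x1=T x2=F x3=T x4=F x5=T
That's 8 in total.

8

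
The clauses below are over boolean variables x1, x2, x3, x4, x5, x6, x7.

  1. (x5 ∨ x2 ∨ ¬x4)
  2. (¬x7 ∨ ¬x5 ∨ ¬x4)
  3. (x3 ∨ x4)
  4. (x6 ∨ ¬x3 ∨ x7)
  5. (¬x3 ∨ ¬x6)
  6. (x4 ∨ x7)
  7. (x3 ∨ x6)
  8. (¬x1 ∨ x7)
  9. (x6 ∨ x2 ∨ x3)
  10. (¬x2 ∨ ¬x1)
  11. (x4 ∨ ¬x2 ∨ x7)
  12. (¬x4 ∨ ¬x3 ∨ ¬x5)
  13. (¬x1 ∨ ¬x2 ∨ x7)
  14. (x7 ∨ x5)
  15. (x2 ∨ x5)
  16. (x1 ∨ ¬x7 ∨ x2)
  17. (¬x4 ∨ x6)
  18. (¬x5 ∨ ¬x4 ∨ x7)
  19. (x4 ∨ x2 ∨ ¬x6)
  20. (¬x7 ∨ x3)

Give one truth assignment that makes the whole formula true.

x1=T, x2=F, x3=T, x4=F, x5=T, x6=F, x7=T

Check each clause:
  1. (x2 ∨ ¬x4 ∨ x5) — ¬x4 is true.
  2. (¬x7 ∨ ¬x5 ∨ ¬x4) — ¬x4 is true.
  3. (x3 ∨ x4) — x3 is true.
  4. (x7 ∨ ¬x3 ∨ x6) — x7 is true.
  5. (¬x6 ∨ ¬x3) — ¬x6 is true.
  6. (x4 ∨ x7) — x7 is true.
  7. (x3 ∨ x6) — x3 is true.
  8. (x7 ∨ ¬x1) — x7 is true.
  9. (x6 ∨ x3 ∨ x2) — x3 is true.
  10. (¬x2 ∨ ¬x1) — ¬x2 is true.
  11. (x7 ∨ ¬x2 ∨ x4) — ¬x2 is true.
  12. (¬x4 ∨ ¬x5 ∨ ¬x3) — ¬x4 is true.
  13. (x7 ∨ ¬x1 ∨ ¬x2) — ¬x2 is true.
  14. (x5 ∨ x7) — x5 is true.
  15. (x2 ∨ x5) — x5 is true.
  16. (x2 ∨ x1 ∨ ¬x7) — x1 is true.
  17. (¬x4 ∨ x6) — ¬x4 is true.
  18. (¬x4 ∨ x7 ∨ ¬x5) — ¬x4 is true.
  19. (x2 ∨ x4 ∨ ¬x6) — ¬x6 is true.
  20. (¬x7 ∨ x3) — x3 is true.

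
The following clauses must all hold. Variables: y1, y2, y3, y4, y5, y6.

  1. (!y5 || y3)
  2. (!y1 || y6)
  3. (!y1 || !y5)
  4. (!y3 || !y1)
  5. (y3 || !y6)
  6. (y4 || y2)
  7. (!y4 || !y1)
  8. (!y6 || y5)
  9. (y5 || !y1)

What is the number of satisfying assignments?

Case analysis on y1 and y5:
  y1=1, y5=1: a clause becomes empty — 0.
  y1=1, y5=0: a clause becomes empty — 0.
  y1=0, y5=1: y6 free; 3 ways for (y2,y3,y4) × 2^1 = 6.
  y1=0, y5=0: y3 free; 3 ways for (y2,y4,y6) × 2^1 = 6.
Total: 0 + 0 + 6 + 6 = 12.

12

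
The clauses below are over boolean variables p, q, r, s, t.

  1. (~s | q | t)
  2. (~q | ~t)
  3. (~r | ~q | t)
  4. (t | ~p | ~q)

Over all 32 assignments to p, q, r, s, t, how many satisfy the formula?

14

Split on q, then t.
  q=T, t=T: a clause becomes empty — 0.
  q=T, t=F: remaining (p,r,s) ∈ {(F,F,F); (F,F,T)} — 2.
  q=F, t=T: p, r, s free → 2^3 = 8.
  q=F, t=F: remaining (p,r,s) ∈ {(F,F,F); (F,T,F); (T,F,F); (T,T,F)} — 4.
Total: 0 + 2 + 8 + 4 = 14.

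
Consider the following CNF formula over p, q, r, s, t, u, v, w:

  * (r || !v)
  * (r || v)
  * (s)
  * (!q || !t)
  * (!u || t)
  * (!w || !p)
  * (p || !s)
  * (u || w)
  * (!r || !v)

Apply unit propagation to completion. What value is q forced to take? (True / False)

False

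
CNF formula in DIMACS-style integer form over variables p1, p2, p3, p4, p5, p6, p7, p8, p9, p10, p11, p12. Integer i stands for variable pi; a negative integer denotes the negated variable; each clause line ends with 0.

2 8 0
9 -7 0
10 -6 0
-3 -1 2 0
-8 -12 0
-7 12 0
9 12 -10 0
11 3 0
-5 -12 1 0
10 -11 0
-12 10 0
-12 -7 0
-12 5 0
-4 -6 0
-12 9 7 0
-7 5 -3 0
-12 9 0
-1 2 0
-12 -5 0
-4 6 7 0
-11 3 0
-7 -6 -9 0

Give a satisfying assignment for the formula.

p1 = False, p2 = False, p3 = True, p4 = False, p5 = True, p6 = True, p7 = False, p8 = True, p9 = True, p10 = True, p11 = True, p12 = False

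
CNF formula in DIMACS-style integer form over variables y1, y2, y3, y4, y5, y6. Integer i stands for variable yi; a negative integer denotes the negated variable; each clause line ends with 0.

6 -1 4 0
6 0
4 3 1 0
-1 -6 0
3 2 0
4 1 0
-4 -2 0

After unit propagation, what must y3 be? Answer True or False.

True

(y6) stands alone — y6 = True.
(~y1 \/ ~y6) with y6 = True leaves only ~y1, so y1 = False.
(y1 \/ y4) with y1 = False leaves only y4, so y4 = True.
In (~y2 \/ ~y4), ~y4 is now false; ~y2 must hold, so y2 = False.
From (y2 \/ y3) and y2 = False: y3 = True.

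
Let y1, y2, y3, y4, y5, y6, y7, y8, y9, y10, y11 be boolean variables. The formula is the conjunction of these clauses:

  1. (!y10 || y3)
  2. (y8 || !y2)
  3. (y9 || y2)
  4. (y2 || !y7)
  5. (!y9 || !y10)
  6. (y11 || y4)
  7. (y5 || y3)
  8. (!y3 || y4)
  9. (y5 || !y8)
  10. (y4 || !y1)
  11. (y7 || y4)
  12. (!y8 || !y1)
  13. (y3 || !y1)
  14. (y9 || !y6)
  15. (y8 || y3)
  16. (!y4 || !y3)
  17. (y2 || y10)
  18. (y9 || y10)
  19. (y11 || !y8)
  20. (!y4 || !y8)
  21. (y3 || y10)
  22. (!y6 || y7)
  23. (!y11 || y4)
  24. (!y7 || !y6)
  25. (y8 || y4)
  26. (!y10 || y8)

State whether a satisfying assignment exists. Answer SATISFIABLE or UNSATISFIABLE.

y4 = True:
  propagation gives y3=False, y10=False; an empty clause results — contradiction.
y4 = False:
  propagation gives y11=True; an empty clause results — contradiction.
Every branch closes, so no satisfying assignment exists.

UNSATISFIABLE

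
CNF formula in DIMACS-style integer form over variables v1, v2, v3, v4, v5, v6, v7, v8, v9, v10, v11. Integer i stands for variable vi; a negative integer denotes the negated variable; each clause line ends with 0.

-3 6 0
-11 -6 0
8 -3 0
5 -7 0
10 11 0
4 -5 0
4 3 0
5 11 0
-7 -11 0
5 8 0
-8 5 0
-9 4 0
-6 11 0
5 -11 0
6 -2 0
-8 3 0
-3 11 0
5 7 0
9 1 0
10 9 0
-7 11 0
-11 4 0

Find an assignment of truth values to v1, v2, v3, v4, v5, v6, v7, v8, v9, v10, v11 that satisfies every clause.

v1=0, v2=0, v3=0, v4=1, v5=1, v6=0, v7=0, v8=0, v9=1, v10=1, v11=1

Check each clause:
  1. {¬v3, v6} — ¬v3 is true.
  2. {¬v11, ¬v6} — ¬v6 is true.
  3. {v8, ¬v3} — ¬v3 is true.
  4. {v5, ¬v7} — ¬v7 is true.
  5. {v11, v10} — v10 is true.
  6. {v4, ¬v5} — v4 is true.
  7. {v4, v3} — v4 is true.
  8. {v11, v5} — v11 is true.
  9. {¬v11, ¬v7} — ¬v7 is true.
  10. {v8, v5} — v5 is true.
  11. {¬v8, v5} — ¬v8 is true.
  12. {¬v9, v4} — v4 is true.
  13. {¬v6, v11} — ¬v6 is true.
  14. {v5, ¬v11} — v5 is true.
  15. {¬v2, v6} — ¬v2 is true.
  16. {v3, ¬v8} — ¬v8 is true.
  17. {v11, ¬v3} — v11 is true.
  18. {v7, v5} — v5 is true.
  19. {v9, v1} — v9 is true.
  20. {v9, v10} — v9 is true.
  21. {v11, ¬v7} — ¬v7 is true.
  22. {v4, ¬v11} — v4 is true.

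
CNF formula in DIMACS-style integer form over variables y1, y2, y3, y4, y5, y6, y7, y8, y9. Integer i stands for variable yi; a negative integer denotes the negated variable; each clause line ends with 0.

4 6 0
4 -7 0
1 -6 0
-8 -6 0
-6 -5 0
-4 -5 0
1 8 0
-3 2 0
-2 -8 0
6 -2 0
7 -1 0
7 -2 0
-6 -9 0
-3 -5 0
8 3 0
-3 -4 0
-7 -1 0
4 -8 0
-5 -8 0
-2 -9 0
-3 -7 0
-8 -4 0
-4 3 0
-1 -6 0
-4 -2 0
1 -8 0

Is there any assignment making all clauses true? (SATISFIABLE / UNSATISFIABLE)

UNSATISFIABLE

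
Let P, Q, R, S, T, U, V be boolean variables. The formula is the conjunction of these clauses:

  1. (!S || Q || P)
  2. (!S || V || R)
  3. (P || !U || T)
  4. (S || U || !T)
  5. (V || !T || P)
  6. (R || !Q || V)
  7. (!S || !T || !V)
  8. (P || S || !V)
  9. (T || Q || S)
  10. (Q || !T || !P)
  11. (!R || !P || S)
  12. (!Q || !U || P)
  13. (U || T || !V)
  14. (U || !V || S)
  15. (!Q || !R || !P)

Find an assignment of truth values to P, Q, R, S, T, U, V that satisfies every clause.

P=1, Q=1, R=0, S=0, T=0, U=1, V=1

Check each clause:
  1. (Q || P || !S) — P is true.
  2. (R || !S || V) — !S is true.
  3. (!U || T || P) — P is true.
  4. (S || !T || U) — !T is true.
  5. (!T || V || P) — P is true.
  6. (!Q || R || V) — V is true.
  7. (!S || !T || !V) — !T is true.
  8. (S || !V || P) — P is true.
  9. (S || T || Q) — Q is true.
  10. (!P || Q || !T) — Q is true.
  11. (S || !R || !P) — !R is true.
  12. (P || !Q || !U) — P is true.
  13. (U || T || !V) — U is true.
  14. (!V || U || S) — U is true.
  15. (!R || !Q || !P) — !R is true.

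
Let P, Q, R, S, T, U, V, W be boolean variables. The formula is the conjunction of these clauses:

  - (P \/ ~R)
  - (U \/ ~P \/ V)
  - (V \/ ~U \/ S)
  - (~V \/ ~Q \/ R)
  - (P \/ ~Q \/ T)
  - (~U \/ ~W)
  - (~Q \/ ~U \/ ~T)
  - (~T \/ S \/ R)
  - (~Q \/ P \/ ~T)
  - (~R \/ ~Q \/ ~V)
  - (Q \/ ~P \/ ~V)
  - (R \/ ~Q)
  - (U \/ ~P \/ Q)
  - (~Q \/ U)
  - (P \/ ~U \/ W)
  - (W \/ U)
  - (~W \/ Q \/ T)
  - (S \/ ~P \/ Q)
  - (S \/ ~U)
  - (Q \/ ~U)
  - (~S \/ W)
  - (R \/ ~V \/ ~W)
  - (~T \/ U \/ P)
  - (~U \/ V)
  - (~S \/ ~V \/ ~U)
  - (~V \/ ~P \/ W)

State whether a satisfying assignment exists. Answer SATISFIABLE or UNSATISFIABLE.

UNSATISFIABLE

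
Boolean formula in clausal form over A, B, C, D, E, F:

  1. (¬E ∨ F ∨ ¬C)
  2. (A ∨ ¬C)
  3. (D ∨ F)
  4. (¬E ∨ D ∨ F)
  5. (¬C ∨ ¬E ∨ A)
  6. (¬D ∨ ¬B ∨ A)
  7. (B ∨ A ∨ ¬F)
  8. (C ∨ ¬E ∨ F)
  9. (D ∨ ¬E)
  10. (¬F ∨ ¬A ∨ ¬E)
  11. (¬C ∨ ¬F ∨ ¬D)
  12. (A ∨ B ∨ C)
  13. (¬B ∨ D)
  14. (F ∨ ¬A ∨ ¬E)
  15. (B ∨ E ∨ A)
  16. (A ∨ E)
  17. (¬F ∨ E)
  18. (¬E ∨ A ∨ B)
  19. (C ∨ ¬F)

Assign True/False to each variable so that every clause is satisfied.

A=T, B=F, C=F, D=T, E=F, F=F

Try A = True.
For the remaining variables, B = False, C = False, D = True, E = False, F = False works.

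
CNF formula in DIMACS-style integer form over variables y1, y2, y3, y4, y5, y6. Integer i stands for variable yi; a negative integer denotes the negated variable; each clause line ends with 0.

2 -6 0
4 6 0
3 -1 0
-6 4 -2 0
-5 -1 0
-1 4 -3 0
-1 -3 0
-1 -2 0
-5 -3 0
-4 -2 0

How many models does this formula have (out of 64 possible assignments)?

3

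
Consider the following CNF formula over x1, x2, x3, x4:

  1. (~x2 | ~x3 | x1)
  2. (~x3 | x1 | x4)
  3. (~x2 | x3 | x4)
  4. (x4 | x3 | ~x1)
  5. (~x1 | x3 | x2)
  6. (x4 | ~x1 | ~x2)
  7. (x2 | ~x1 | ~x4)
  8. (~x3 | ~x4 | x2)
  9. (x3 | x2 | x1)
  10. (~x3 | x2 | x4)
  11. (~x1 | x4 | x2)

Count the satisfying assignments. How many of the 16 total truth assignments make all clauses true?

The models are:
  x1=F x2=T x3=F x4=T
  x1=T x2=T x3=F x4=T
  x1=T x2=T x3=T x4=T
That's 3 in total.

3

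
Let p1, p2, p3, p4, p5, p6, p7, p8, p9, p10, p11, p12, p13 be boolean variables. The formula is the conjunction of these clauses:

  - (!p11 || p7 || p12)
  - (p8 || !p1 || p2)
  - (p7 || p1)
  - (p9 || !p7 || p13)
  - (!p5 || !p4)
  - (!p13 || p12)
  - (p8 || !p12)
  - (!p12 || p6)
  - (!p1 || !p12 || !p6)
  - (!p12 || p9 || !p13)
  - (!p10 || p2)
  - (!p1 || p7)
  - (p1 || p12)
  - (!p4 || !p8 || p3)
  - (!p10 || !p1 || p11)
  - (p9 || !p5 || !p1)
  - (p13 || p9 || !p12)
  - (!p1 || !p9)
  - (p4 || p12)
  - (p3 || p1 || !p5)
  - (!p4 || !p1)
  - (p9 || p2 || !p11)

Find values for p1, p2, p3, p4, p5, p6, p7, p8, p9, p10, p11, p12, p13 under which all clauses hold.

p1=False, p2=False, p3=False, p4=False, p5=False, p6=True, p7=True, p8=True, p9=True, p10=False, p11=True, p12=True, p13=False

Check each clause:
  1. (p7 || !p11 || p12) — p12 is true.
  2. (!p1 || p2 || p8) — p8 is true.
  3. (p1 || p7) — p7 is true.
  4. (!p7 || p9 || p13) — p9 is true.
  5. (!p5 || !p4) — !p5 is true.
  6. (!p13 || p12) — !p13 is true.
  7. (p8 || !p12) — p8 is true.
  8. (p6 || !p12) — p6 is true.
  9. (!p6 || !p1 || !p12) — !p1 is true.
  10. (!p13 || !p12 || p9) — p9 is true.
  11. (p2 || !p10) — !p10 is true.
  12. (!p1 || p7) — !p1 is true.
  13. (p1 || p12) — p12 is true.
  14. (!p8 || p3 || !p4) — !p4 is true.
  15. (!p1 || !p10 || p11) — p11 is true.
  16. (p9 || !p1 || !p5) — p9 is true.
  17. (p9 || p13 || !p12) — p9 is true.
  18. (!p1 || !p9) — !p1 is true.
  19. (p12 || p4) — p12 is true.
  20. (p1 || p3 || !p5) — !p5 is true.
  21. (!p4 || !p1) — !p4 is true.
  22. (p9 || !p11 || p2) — p9 is true.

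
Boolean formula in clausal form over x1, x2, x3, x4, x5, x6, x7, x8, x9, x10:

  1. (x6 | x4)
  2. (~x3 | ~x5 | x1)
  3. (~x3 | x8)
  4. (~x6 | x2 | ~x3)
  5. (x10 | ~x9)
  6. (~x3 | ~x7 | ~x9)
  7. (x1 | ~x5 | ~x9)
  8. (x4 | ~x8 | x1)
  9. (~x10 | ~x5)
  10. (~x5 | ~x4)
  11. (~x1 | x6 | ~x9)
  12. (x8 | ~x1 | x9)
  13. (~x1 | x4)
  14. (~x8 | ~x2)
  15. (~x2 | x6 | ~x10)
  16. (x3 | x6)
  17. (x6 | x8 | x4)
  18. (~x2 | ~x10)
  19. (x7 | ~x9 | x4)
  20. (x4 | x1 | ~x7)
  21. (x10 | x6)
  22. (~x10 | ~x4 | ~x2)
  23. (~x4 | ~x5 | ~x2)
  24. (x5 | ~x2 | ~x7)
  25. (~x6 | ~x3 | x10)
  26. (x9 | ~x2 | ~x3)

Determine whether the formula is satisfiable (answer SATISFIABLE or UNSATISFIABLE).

SATISFIABLE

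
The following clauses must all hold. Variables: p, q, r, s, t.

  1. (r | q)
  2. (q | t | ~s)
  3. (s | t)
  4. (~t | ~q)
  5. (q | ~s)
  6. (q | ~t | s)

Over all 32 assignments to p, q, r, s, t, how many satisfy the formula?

Satisfying assignments:
  p=F q=T r=F s=T t=F
  p=F q=T r=T s=T t=F
  p=T q=T r=F s=T t=F
  p=T q=T r=T s=T t=F
Count: 4.

4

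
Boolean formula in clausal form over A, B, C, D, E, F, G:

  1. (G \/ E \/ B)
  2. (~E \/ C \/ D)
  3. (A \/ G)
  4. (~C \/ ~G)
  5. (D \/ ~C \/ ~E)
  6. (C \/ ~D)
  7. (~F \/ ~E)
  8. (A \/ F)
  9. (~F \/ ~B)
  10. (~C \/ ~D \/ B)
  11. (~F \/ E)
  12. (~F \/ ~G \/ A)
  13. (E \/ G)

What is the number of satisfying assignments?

The models are:
  A=T B=F C=F D=F E=F F=F G=T
  A=T B=T C=F D=F E=F F=F G=T
  A=T B=T C=T D=T E=T F=F G=F
Count: 3.

3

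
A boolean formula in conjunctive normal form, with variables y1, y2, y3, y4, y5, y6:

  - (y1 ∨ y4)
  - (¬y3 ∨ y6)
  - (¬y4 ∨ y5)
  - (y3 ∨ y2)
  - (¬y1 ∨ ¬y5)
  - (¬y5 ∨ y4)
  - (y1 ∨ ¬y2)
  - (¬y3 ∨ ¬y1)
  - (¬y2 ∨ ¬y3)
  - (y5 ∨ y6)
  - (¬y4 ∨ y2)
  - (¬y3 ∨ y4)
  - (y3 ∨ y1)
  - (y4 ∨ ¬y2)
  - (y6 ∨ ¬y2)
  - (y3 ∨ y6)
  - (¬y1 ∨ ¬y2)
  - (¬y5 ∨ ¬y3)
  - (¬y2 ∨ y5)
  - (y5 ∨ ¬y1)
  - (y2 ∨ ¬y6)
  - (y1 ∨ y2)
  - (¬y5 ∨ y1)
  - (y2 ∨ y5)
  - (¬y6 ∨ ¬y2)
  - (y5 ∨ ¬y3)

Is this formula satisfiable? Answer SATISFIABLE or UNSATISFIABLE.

y2 = True:
  propagation gives y1=True; an empty clause results — contradiction.
y2 = False:
  propagation gives y3=True, y6=True; an empty clause results — contradiction.
Every branch closes, so no satisfying assignment exists.

UNSATISFIABLE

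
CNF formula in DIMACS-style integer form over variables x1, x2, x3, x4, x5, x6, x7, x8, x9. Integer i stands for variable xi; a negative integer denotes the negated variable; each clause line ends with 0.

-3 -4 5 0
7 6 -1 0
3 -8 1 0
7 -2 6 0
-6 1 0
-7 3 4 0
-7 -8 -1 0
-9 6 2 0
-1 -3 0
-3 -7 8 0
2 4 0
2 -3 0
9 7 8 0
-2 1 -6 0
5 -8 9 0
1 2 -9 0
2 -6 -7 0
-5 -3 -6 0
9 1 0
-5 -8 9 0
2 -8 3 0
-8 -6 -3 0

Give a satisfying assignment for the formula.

Set x1 = True and propagate.
  then x3 is forced to False.
Set x2 = True and propagate.
The remaining clauses are satisfied by x4 = True, x5 = False, x6 = True, x7 = True, x8 = False, x9 = True.
Check each clause:
  1. (!x3 || !x4 || x5) — !x3 is true.
  2. (!x1 || x6 || x7) — x6 is true.
  3. (x3 || !x8 || x1) — !x8 is true.
  4. (!x2 || x6 || x7) — x6 is true.
  5. (!x6 || x1) — x1 is true.
  6. (x3 || x4 || !x7) — x4 is true.
  7. (!x7 || !x1 || !x8) — !x8 is true.
  8. (x6 || x2 || !x9) — x2 is true.
  9. (!x3 || !x1) — !x3 is true.
  10. (!x3 || !x7 || x8) — !x3 is true.
  11. (x4 || x2) — x2 is true.
  12. (x2 || !x3) — x2 is true.
  13. (x7 || x8 || x9) — x9 is true.
  14. (!x2 || x1 || !x6) — x1 is true.
  15. (x9 || !x8 || x5) — !x8 is true.
  16. (!x9 || x1 || x2) — x1 is true.
  17. (!x7 || !x6 || x2) — x2 is true.
  18. (!x3 || !x5 || !x6) — !x5 is true.
  19. (x9 || x1) — x1 is true.
  20. (!x5 || !x8 || x9) — !x8 is true.
  21. (!x8 || x3 || x2) — !x8 is true.
  22. (!x6 || !x3 || !x8) — !x8 is true.

x1=True, x2=True, x3=False, x4=True, x5=False, x6=True, x7=True, x8=False, x9=True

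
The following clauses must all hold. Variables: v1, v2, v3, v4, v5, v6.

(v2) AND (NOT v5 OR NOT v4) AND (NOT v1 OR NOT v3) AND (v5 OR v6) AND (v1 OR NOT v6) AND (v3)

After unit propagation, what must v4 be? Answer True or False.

False

(v2) stands alone — v2 = True.
Unit clause (v3) sets v3 = True.
(NOT v3 OR NOT v1): since v3 = True, the clause reduces to (NOT v1). v1 = False.
In (v1 OR NOT v6), v1 is now false; NOT v6 must hold, so v6 = False.
From (v6 OR v5) and v6 = False: v5 = True.
In (NOT v5 OR NOT v4), NOT v5 is now false; NOT v4 must hold, so v4 = False.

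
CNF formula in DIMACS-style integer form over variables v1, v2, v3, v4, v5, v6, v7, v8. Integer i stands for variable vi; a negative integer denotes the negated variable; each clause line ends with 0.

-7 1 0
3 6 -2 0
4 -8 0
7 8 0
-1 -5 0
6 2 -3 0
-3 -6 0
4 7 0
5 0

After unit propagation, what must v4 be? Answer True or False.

(v5) stands alone — v5 = True.
From (NOT v5 OR NOT v1) and v5 = True: v1 = False.
(NOT v7 OR v1) with v1 = False leaves only NOT v7, so v7 = False.
In (v7 OR v8), v7 is now false; v8 must hold, so v8 = True.
In (NOT v8 OR v4), NOT v8 is now false; v4 must hold, so v4 = True.

True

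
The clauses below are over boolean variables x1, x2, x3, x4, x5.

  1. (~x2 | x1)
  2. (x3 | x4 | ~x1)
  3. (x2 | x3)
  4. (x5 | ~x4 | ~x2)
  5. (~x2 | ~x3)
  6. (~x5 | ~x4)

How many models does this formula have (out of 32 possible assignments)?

The models are:
  x1=0 x2=0 x3=1 x4=0 x5=0
  x1=0 x2=0 x3=1 x4=0 x5=1
  x1=0 x2=0 x3=1 x4=1 x5=0
  x1=1 x2=0 x3=1 x4=0 x5=0
  x1=1 x2=0 x3=1 x4=0 x5=1
  x1=1 x2=0 x3=1 x4=1 x5=0
Count: 6.

6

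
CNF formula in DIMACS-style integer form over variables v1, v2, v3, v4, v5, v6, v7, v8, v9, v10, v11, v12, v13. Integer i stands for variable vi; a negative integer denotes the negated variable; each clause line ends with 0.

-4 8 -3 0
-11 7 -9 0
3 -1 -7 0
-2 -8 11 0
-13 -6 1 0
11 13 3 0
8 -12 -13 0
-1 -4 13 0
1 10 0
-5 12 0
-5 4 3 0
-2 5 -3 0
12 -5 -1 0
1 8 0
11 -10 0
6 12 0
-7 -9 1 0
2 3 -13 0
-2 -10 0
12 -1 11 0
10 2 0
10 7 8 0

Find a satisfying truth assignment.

v9 occurs only negated in the remaining clauses — set v9 = False.
Set v1 = True and propagate.
Try v2 = False.
  then v10 is forced to True.
  then v11 is forced to True.
The remaining clauses are satisfied by v3 = True, v4 = False, v5 = True, v6 = False, v7 = True, v8 = True, v12 = True, v13 = True.

v1=T, v2=F, v3=T, v4=F, v5=T, v6=F, v7=T, v8=T, v9=F, v10=T, v11=T, v12=T, v13=T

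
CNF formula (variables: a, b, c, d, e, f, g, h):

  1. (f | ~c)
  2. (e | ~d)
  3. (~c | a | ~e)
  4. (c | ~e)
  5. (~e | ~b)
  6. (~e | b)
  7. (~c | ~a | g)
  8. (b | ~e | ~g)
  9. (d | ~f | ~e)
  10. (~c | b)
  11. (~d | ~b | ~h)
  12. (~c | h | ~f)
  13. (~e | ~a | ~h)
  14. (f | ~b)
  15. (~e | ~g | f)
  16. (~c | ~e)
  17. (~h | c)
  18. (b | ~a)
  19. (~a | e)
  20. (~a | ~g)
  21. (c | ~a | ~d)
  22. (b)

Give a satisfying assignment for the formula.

a = 0, b = 1, c = 0, d = 0, e = 0, f = 1, g = 1, h = 0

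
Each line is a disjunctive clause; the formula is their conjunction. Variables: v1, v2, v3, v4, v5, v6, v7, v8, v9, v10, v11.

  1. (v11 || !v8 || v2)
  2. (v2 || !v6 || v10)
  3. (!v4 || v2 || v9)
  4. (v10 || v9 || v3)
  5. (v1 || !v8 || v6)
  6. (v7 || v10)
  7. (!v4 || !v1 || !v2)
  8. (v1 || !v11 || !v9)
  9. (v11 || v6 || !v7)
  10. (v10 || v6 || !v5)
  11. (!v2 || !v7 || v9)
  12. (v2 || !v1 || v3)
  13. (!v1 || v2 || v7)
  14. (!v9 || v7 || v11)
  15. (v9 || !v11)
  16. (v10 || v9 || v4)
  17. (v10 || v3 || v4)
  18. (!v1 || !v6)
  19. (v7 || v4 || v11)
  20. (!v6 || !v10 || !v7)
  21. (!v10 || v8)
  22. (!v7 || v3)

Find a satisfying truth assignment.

v3 occurs only positively in the remaining clauses — set v3 = True.
Try v1 = True.
  then v6 is forced to False.
Set v2 = True and propagate.
  then v4 is forced to False.
The remaining clauses are satisfied by v5 = True, v7 = True, v8 = True, v9 = True, v10 = True, v11 = True.
Every clause has at least one true literal under this assignment.

v1=T, v2=T, v3=T, v4=F, v5=T, v6=F, v7=T, v8=T, v9=T, v10=T, v11=T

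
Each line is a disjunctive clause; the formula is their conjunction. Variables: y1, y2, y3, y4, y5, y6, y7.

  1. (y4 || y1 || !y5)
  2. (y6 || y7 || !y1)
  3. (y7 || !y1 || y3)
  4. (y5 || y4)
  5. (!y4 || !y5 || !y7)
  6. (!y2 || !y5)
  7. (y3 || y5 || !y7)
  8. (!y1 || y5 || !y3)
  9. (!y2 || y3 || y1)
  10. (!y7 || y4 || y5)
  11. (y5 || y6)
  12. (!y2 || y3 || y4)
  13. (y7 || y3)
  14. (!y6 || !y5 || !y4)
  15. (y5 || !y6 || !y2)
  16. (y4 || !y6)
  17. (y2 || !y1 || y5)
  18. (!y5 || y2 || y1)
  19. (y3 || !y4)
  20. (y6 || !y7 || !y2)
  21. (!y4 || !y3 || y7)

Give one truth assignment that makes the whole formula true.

y1 = True  y2 = False  y3 = False  y4 = False  y5 = True  y6 = False  y7 = True

Branch on y1: take y1 = True.
Try y2 = False.
  then y5 is forced to True.
Set y3 = False and propagate.
  then y7 is forced to True.
  then y4 is forced to False.
  then y6 is forced to False.
Every clause has at least one true literal under this assignment.
Check each clause:
  1. (y4 || !y5 || y1) — y1 is true.
  2. (y6 || !y1 || y7) — y7 is true.
  3. (y7 || !y1 || y3) — y7 is true.
  4. (y5 || y4) — y5 is true.
  5. (!y4 || !y7 || !y5) — !y4 is true.
  6. (!y5 || !y2) — !y2 is true.
  7. (y3 || !y7 || y5) — y5 is true.
  8. (!y1 || y5 || !y3) — y5 is true.
  9. (y1 || !y2 || y3) — y1 is true.
  10. (!y7 || y5 || y4) — y5 is true.
  11. (y5 || y6) — y5 is true.
  12. (y3 || y4 || !y2) — !y2 is true.
  13. (y3 || y7) — y7 is true.
  14. (!y4 || !y6 || !y5) — !y6 is true.
  15. (!y6 || !y2 || y5) — !y6 is true.
  16. (y4 || !y6) — !y6 is true.
  17. (y5 || !y1 || y2) — y5 is true.
  18. (y2 || y1 || !y5) — y1 is true.
  19. (y3 || !y4) — !y4 is true.
  20. (!y7 || !y2 || y6) — !y2 is true.
  21. (y7 || !y4 || !y3) — !y4 is true.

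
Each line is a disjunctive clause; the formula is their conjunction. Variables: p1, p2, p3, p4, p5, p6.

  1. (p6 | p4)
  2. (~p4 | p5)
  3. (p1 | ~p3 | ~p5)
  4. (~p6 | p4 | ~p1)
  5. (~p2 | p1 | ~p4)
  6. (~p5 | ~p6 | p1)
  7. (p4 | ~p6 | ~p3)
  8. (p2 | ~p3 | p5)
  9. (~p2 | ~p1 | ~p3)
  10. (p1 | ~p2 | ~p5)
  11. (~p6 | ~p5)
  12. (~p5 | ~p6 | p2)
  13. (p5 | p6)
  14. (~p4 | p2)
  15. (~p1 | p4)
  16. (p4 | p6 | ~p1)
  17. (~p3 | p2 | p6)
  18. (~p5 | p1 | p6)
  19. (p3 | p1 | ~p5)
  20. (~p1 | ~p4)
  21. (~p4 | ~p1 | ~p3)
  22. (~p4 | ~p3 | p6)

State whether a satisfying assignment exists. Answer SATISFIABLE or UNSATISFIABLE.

SATISFIABLE

Branch on p1: take p1 = False.
Try p2 = True.
  then p4 is forced to False.
  then p6 is forced to True.
  then p5 is forced to False.
  then p3 is forced to False.
Every clause has at least one true literal under this assignment.
So p1=False, p2=True, p3=False, p4=False, p5=False, p6=True is a satisfying assignment.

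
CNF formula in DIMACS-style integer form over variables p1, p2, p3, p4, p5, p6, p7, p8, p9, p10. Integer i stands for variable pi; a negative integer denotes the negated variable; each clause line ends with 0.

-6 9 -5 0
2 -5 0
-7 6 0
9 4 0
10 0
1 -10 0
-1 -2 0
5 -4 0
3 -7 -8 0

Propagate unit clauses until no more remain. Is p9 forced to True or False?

True

Unit clause (p10) sets p10 = True.
(¬p10 ∨ p1) with p10 = True leaves only p1, so p1 = True.
In (¬p2 ∨ ¬p1), ¬p1 is now false; ¬p2 must hold, so p2 = False.
In (¬p5 ∨ p2), p2 is now false; ¬p5 must hold, so p5 = False.
(¬p4 ∨ p5): since p5 = False, the clause reduces to (¬p4). p4 = False.
(p9 ∨ p4): since p4 = False, the clause reduces to (p9). p9 = True.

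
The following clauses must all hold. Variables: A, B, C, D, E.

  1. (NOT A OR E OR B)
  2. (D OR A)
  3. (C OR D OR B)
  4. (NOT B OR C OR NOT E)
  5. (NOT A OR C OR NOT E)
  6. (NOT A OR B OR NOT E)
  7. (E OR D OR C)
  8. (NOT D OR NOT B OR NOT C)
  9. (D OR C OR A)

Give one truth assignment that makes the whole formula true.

Set A = False and propagate.
  then D is forced to True.
Try B = False.
C, E are now unconstrained; take C = False, E = False.

A=0, B=0, C=0, D=1, E=0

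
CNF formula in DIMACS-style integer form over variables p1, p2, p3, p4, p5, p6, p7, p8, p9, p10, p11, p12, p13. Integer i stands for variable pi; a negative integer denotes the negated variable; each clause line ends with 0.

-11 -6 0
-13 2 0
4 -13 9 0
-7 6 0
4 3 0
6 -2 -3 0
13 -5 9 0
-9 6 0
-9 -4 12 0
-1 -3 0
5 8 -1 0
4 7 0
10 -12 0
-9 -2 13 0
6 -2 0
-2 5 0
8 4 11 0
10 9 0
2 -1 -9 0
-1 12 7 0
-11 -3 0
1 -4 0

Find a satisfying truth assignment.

p1=T  p2=T  p3=F  p4=T  p5=T  p6=T  p7=T  p8=T  p9=T  p10=T  p11=F  p12=T  p13=T

Pure literal: p8 appears only positively; assign p8 = True.
Pure literal: p10 appears only positively; assign p10 = True.
Set p1 = True and propagate.
  then p3 is forced to False.
  then p4 is forced to True.
For the remaining variables, p2 = True, p5 = True, p6 = True, p7 = True, p9 = True, p11 = False, p12 = True, p13 = True works.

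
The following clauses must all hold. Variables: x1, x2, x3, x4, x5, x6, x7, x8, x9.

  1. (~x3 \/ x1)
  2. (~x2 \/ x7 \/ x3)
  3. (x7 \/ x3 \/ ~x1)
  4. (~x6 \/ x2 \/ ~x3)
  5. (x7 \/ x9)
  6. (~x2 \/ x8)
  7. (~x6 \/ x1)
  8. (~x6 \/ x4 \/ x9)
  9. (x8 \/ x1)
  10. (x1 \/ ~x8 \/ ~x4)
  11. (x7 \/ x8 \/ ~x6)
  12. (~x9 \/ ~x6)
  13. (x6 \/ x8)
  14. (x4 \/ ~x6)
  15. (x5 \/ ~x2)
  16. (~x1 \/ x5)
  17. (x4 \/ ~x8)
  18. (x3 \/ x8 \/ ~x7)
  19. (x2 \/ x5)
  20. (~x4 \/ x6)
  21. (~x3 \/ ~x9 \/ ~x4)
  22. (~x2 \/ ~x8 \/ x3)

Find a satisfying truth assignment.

x5 occurs only positively in the remaining clauses — set x5 = True.
Set x1 = True and propagate.
Set x2 = False and propagate.
Try x3 = False.
  then x7 is forced to True.
  then x8 is forced to True.
  then x4 is forced to True.
  then x6 is forced to True.
  then x9 is forced to False.
Check each clause:
  1. (x1 \/ ~x3) — x1 is true.
  2. (x3 \/ x7 \/ ~x2) — ~x2 is true.
  3. (x3 \/ ~x1 \/ x7) — x7 is true.
  4. (~x6 \/ ~x3 \/ x2) — ~x3 is true.
  5. (x7 \/ x9) — x7 is true.
  6. (~x2 \/ x8) — x8 is true.
  7. (x1 \/ ~x6) — x1 is true.
  8. (~x6 \/ x9 \/ x4) — x4 is true.
  9. (x8 \/ x1) — x8 is true.
  10. (x1 \/ ~x8 \/ ~x4) — x1 is true.
  11. (x8 \/ ~x6 \/ x7) — x8 is true.
  12. (~x6 \/ ~x9) — ~x9 is true.
  13. (x8 \/ x6) — x8 is true.
  14. (~x6 \/ x4) — x4 is true.
  15. (~x2 \/ x5) — x5 is true.
  16. (~x1 \/ x5) — x5 is true.
  17. (x4 \/ ~x8) — x4 is true.
  18. (x8 \/ ~x7 \/ x3) — x8 is true.
  19. (x2 \/ x5) — x5 is true.
  20. (x6 \/ ~x4) — x6 is true.
  21. (~x4 \/ ~x9 \/ ~x3) — ~x3 is true.
  22. (x3 \/ ~x8 \/ ~x2) — ~x2 is true.

x1 = True, x2 = False, x3 = False, x4 = True, x5 = True, x6 = True, x7 = True, x8 = True, x9 = False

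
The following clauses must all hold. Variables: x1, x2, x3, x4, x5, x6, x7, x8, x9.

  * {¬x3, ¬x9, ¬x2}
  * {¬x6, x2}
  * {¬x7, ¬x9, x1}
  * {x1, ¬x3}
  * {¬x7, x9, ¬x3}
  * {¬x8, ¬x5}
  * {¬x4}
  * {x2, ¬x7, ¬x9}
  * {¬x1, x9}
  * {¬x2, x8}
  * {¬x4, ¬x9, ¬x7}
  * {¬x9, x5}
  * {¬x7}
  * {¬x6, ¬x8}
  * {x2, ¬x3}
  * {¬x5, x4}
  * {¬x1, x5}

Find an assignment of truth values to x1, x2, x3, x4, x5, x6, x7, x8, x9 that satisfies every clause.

x1=False  x2=False  x3=False  x4=False  x5=False  x6=False  x7=False  x8=False  x9=False

Check each clause:
  1. {¬x9, ¬x3, ¬x2} — ¬x3 is true.
  2. {x2, ¬x6} — ¬x6 is true.
  3. {¬x9, x1, ¬x7} — ¬x7 is true.
  4. {¬x3, x1} — ¬x3 is true.
  5. {¬x3, x9, ¬x7} — ¬x3 is true.
  6. {¬x8, ¬x5} — ¬x8 is true.
  7. {¬x4} — ¬x4 is true.
  8. {¬x9, ¬x7, x2} — ¬x7 is true.
  9. {¬x1, x9} — ¬x1 is true.
  10. {x8, ¬x2} — ¬x2 is true.
  11. {¬x9, ¬x7, ¬x4} — ¬x7 is true.
  12. {¬x9, x5} — ¬x9 is true.
  13. {¬x7} — ¬x7 is true.
  14. {¬x6, ¬x8} — ¬x8 is true.
  15. {¬x3, x2} — ¬x3 is true.
  16. {¬x5, x4} — ¬x5 is true.
  17. {¬x1, x5} — ¬x1 is true.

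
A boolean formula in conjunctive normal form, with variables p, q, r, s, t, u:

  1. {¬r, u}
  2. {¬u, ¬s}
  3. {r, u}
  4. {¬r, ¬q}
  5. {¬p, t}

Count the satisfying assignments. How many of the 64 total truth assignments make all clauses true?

9

Case analysis on r and u:
  r=1, u=1: remaining (p,q,s,t) ∈ {(0,0,0,0); (0,0,0,1); (1,0,0,1)} — 3.
  r=1, u=0: a clause becomes empty — 0.
  r=0, u=1: q free; 3 ways for (p,s,t) × 2^1 = 6.
  r=0, u=0: a clause becomes empty — 0.
Total: 3 + 0 + 6 + 0 = 9.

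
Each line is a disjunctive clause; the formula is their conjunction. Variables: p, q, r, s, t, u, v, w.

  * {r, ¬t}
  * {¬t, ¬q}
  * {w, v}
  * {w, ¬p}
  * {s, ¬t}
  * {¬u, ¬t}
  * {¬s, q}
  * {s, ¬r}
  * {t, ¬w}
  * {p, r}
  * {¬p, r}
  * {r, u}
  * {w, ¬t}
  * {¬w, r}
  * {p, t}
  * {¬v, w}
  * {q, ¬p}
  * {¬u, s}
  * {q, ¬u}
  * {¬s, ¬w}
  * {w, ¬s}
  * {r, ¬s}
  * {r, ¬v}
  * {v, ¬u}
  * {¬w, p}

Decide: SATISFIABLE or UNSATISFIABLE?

w = True:
  propagation gives t=True, r=True, q=False, s=True; an empty clause results — contradiction.
w = False:
  propagation gives v=True; an empty clause results — contradiction.
Every branch closes, so no satisfying assignment exists.

UNSATISFIABLE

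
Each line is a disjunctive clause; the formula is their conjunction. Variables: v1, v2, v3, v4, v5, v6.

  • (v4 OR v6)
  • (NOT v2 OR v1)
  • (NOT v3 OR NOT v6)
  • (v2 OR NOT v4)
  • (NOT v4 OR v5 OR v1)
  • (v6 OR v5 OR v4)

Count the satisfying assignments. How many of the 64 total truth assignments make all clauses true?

12

Case analysis on v4 and v6:
  v4=T, v6=T: remaining (v1,v2,v3,v5) ∈ {(T,T,F,F); (T,T,F,T)} — 2.
  v4=T, v6=F: remaining (v1,v2,v3,v5) ∈ {(T,T,F,F); (T,T,F,T); (T,T,T,F); (T,T,T,T)} — 4.
  v4=F, v6=T: v5 free; 3 ways for (v1,v2,v3) × 2^1 = 6.
  v4=F, v6=F: a clause becomes empty — 0.
Total: 2 + 4 + 6 + 0 = 12.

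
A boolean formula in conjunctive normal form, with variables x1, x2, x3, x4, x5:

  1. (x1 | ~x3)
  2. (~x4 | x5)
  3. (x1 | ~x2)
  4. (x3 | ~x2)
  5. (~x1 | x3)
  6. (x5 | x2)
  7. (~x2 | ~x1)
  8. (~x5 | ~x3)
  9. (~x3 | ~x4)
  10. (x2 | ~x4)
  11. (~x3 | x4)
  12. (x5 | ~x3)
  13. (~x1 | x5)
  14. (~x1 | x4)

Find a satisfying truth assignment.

Set x1 = False and propagate.
  then x3 is forced to False.
  then x2 is forced to False.
  then x5 is forced to True.
  then x4 is forced to False.

x1 = False, x2 = False, x3 = False, x4 = False, x5 = True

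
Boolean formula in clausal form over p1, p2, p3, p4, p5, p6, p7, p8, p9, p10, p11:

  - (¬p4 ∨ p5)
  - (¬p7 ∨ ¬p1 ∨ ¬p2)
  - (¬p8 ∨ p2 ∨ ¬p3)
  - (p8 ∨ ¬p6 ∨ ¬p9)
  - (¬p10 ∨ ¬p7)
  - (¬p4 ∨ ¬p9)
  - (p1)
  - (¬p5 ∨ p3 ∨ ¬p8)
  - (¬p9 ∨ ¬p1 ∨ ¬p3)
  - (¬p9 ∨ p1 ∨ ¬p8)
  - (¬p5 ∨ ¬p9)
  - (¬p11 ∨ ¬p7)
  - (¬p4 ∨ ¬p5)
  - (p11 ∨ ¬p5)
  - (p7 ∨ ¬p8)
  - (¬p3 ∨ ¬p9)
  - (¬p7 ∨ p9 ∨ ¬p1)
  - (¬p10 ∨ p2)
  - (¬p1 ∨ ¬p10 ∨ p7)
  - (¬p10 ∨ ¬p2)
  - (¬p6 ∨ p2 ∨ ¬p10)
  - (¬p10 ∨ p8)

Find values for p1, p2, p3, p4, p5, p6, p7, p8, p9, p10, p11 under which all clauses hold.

(p1) is a unit clause, so p1 = True.
Pure literal: p4 appears only negated; assign p4 = False.
p6 occurs only negated in the remaining clauses — set p6 = False.
Try p2 = False.
  then p10 is forced to False.
Try p3 = False.
The remaining clauses are satisfied by p5 = False, p7 = True, p8 = True, p9 = True, p11 = False.

p1=True, p2=False, p3=False, p4=False, p5=False, p6=False, p7=True, p8=True, p9=True, p10=False, p11=False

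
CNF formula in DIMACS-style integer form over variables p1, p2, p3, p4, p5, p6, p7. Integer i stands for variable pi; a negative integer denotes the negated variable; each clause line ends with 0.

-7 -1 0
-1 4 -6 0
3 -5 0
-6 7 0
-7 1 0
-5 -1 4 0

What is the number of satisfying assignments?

22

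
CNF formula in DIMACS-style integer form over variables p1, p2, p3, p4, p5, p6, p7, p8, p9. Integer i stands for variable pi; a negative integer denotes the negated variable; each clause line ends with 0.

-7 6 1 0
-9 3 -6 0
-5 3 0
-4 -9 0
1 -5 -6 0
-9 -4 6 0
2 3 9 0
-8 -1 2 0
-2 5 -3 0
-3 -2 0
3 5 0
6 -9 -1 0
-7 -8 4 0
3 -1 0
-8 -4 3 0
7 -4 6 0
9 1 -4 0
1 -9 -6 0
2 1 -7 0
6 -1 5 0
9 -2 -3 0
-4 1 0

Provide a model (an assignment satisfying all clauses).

p1=True  p2=False  p3=True  p4=False  p5=False  p6=True  p7=False  p8=False  p9=True

Check each clause:
  1. (p6 ∨ ¬p7 ∨ p1) — ¬p7 is true.
  2. (¬p9 ∨ p3 ∨ ¬p6) — p3 is true.
  3. (p3 ∨ ¬p5) — p3 is true.
  4. (¬p4 ∨ ¬p9) — ¬p4 is true.
  5. (¬p5 ∨ ¬p6 ∨ p1) — p1 is true.
  6. (¬p4 ∨ ¬p9 ∨ p6) — ¬p4 is true.
  7. (p9 ∨ p2 ∨ p3) — p9 is true.
  8. (p2 ∨ ¬p8 ∨ ¬p1) — ¬p8 is true.
  9. (p5 ∨ ¬p2 ∨ ¬p3) — ¬p2 is true.
  10. (¬p3 ∨ ¬p2) — ¬p2 is true.
  11. (p3 ∨ p5) — p3 is true.
  12. (p6 ∨ ¬p9 ∨ ¬p1) — p6 is true.
  13. (p4 ∨ ¬p8 ∨ ¬p7) — ¬p8 is true.
  14. (p3 ∨ ¬p1) — p3 is true.
  15. (¬p8 ∨ ¬p4 ∨ p3) — ¬p8 is true.
  16. (p6 ∨ ¬p4 ∨ p7) — ¬p4 is true.
  17. (p1 ∨ ¬p4 ∨ p9) — p9 is true.
  18. (¬p9 ∨ ¬p6 ∨ p1) — p1 is true.
  19. (¬p7 ∨ p2 ∨ p1) — p1 is true.
  20. (p5 ∨ p6 ∨ ¬p1) — p6 is true.
  21. (¬p3 ∨ p9 ∨ ¬p2) — p9 is true.
  22. (p1 ∨ ¬p4) — p1 is true.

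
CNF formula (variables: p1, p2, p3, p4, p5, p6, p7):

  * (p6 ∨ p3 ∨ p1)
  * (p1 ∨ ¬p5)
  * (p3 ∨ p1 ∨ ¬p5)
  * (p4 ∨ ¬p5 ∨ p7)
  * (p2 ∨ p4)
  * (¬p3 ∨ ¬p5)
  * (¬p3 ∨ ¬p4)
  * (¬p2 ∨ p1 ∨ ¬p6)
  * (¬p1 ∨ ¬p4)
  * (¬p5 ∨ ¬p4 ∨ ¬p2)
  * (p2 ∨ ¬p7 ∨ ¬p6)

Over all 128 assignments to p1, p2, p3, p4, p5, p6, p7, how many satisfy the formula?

13

Split on p1, then p4.
  p1=1, p4=1: a clause becomes empty — 0.
  p1=1, p4=0: p6 free; 5 ways for (p2,p3,p5,p7) × 2^1 = 10.
  p1=0, p4=1: remaining (p2,p3,p5,p6,p7) ∈ {(0,0,0,1,0)} — 1.
  p1=0, p4=0: remaining (p2,p3,p5,p6,p7) ∈ {(1,1,0,0,0); (1,1,0,0,1)} — 2.
Total: 0 + 10 + 1 + 2 = 13.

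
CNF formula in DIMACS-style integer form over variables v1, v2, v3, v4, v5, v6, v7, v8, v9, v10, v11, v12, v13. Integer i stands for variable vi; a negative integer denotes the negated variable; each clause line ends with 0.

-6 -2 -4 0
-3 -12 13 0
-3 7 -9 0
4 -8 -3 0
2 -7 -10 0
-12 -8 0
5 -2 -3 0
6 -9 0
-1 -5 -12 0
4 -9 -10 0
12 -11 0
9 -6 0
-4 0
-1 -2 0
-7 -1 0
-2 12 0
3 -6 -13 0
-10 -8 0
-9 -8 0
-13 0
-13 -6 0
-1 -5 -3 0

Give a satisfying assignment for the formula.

Unit propagation: (~v4) forces v4 = False.
(~v13) is a unit clause, so v13 = False.
Pure literal: v3 appears only negated; assign v3 = False.
v8 occurs only negated in the remaining clauses — set v8 = False.
Branch on v1: take v1 = True.
  then v2 is forced to False.
  then v7 is forced to False.
Branch on v5: take v5 = False.
For the remaining variables, v6 = False, v9 = False, v10 = True, v11 = False, v12 = False works.
Every clause has at least one true literal under this assignment.

v1 = True, v2 = False, v3 = False, v4 = False, v5 = False, v6 = False, v7 = False, v8 = False, v9 = False, v10 = True, v11 = False, v12 = False, v13 = False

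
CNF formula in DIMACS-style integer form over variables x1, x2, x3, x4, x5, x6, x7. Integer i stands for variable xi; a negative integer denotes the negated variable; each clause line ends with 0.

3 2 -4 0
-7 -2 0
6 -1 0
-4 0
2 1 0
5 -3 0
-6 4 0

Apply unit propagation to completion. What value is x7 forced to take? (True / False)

(~x4) is a unit clause: x4 = False.
(x4 \/ ~x6) with x4 = False leaves only ~x6, so x6 = False.
In (x6 \/ ~x1), x6 is now false; ~x1 must hold, so x1 = False.
(x2 \/ x1) with x1 = False leaves only x2, so x2 = True.
From (~x7 \/ ~x2) and x2 = True: x7 = False.

False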